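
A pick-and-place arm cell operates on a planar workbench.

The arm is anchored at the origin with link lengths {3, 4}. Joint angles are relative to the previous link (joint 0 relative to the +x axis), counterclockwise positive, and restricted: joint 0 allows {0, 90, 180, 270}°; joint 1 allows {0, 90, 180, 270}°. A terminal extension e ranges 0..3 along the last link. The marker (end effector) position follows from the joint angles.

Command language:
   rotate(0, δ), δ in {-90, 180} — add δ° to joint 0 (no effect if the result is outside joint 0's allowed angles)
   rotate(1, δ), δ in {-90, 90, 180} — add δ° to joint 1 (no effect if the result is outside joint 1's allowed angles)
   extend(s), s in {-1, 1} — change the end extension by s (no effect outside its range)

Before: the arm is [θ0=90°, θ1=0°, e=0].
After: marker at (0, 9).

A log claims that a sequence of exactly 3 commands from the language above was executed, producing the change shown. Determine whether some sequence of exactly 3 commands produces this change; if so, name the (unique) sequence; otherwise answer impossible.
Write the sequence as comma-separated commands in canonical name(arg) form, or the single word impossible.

key: running extend(1) before extend(-1) would end elsewhere — order is forced
from: [θ0=90°, θ1=0°, e=0]
[1] after extend(-1): [θ0=90°, θ1=0°, e=0]
[2] after extend(1): [θ0=90°, θ1=0°, e=1]
[3] after extend(1): [θ0=90°, θ1=0°, e=2]
uniquely the one of 343 3-step routes that fits.

extend(-1), extend(1), extend(1)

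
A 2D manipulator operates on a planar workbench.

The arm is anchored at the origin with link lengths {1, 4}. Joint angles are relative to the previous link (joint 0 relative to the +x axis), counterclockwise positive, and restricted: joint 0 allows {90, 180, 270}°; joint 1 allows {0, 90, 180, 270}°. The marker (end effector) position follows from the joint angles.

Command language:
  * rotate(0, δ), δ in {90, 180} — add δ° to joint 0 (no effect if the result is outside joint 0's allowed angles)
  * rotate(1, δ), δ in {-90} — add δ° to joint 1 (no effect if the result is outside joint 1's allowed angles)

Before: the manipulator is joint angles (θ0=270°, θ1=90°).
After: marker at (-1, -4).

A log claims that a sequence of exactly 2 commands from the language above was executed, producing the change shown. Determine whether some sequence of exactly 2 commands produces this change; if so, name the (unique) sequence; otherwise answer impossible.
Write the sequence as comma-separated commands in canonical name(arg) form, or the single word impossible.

rotate(0, 180), rotate(0, 90)

key: order matters: swapping rotate(0, 180) and rotate(0, 90) lands elsewhere
begin: joint angles (θ0=270°, θ1=90°)
t=1 rotate(0, 180) ⇒ joint angles (θ0=90°, θ1=90°)
t=2 rotate(0, 90) ⇒ joint angles (θ0=180°, θ1=90°)
uniquely the one of 9 2-step routes that fits.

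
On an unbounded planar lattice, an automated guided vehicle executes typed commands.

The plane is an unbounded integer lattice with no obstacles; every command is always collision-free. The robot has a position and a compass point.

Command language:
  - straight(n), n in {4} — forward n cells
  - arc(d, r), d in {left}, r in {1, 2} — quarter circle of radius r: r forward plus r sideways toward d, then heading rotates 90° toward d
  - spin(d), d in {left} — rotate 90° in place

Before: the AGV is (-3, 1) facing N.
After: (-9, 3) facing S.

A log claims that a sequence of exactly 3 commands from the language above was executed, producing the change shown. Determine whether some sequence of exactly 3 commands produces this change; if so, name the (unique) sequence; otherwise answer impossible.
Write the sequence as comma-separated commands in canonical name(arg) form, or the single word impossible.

key: order matters: swapping arc(left, 2) and spin(left) lands elsewhere
from: (-3, 1) facing N
1. arc(left, 2) → (-5, 3) facing W
2. straight(4) → (-9, 3) facing W
3. spin(left) → (-9, 3) facing S
all 64 alternatives checked — unique.

arc(left, 2), straight(4), spin(left)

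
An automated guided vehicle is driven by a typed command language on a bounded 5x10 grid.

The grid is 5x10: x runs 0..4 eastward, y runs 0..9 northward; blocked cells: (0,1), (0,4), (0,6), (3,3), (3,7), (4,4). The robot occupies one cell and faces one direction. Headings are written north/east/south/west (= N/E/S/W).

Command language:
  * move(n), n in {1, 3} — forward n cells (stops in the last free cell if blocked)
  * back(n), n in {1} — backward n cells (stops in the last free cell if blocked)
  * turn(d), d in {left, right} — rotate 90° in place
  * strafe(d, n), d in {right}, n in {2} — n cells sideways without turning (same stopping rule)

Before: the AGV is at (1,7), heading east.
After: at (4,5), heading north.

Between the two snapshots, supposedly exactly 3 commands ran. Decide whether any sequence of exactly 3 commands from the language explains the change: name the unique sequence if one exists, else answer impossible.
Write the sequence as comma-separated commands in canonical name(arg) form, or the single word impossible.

strafe(right, 2), move(3), turn(left)

key: running turn(left) before strafe(right, 2) would end elsewhere — order is forced
from: at (1,7), heading east
step 1 (strafe(right, 2)): at (1,5), heading east
step 2 (move(3)): at (4,5), heading east
step 3 (turn(left)): at (4,5), heading north
no other 3-command option fits: unique.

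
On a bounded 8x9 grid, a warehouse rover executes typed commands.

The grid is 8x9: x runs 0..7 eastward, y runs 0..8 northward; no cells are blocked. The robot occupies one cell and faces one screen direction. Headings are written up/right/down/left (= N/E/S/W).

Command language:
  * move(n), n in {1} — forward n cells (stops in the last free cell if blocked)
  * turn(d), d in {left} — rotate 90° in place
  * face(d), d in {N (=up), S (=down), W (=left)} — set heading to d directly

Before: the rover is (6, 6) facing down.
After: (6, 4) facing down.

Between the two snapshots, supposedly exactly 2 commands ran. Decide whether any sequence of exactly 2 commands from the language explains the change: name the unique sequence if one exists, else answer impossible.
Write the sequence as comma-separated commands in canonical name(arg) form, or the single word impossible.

move(1), move(1)

key: still facing S at the end — nothing in the sequence rotates
t0: (6, 6) facing down
[1] after move(1): (6, 5) facing down
[2] after move(1): (6, 4) facing down
all 25 alternatives checked — unique.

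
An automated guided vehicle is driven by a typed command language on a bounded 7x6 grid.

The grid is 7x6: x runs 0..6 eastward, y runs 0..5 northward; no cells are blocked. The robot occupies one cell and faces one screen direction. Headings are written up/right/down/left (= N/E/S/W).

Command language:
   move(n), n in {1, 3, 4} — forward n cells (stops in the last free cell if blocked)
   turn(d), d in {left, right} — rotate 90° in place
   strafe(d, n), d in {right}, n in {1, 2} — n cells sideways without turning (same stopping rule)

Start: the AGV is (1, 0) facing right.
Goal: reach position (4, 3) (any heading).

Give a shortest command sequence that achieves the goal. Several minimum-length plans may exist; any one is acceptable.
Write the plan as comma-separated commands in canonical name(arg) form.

move(3), turn(left), move(3)

initial: (1, 0) facing right
t=1 move(3) ⇒ (4, 0) facing right
t=2 turn(left) ⇒ (4, 0) facing up
t=3 move(3) ⇒ (4, 3) facing up
shorter routes all fall short; 3 is best.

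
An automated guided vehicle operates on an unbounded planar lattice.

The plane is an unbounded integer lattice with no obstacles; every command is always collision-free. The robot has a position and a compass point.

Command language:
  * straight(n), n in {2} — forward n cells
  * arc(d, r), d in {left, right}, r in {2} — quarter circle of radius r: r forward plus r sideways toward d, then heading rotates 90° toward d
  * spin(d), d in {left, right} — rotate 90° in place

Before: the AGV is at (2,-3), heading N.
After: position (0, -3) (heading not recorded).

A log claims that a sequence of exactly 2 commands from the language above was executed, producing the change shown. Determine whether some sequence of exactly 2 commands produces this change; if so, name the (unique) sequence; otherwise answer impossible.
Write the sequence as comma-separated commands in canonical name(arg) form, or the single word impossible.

spin(left), straight(2)

key: order matters: swapping spin(left) and straight(2) lands elsewhere
from: at (2,-3), heading N
1. spin(left) → at (2,-3), heading W
2. straight(2) → at (0,-3), heading W
uniquely the one of 25 2-step routes that fits.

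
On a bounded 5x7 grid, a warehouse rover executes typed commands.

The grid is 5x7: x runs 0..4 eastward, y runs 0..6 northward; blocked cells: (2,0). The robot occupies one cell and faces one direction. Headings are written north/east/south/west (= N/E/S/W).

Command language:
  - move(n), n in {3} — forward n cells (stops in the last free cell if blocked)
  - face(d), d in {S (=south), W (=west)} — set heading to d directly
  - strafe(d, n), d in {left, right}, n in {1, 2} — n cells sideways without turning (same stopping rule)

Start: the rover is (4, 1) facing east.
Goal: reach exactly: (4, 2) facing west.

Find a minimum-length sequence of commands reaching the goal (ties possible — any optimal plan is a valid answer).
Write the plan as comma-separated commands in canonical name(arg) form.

face(W), strafe(right, 1)

t0: (4, 1) facing east
step 1 (face(W)): (4, 1) facing west
step 2 (strafe(right, 1)): (4, 2) facing west
minimal: 2 command(s), checked below 2.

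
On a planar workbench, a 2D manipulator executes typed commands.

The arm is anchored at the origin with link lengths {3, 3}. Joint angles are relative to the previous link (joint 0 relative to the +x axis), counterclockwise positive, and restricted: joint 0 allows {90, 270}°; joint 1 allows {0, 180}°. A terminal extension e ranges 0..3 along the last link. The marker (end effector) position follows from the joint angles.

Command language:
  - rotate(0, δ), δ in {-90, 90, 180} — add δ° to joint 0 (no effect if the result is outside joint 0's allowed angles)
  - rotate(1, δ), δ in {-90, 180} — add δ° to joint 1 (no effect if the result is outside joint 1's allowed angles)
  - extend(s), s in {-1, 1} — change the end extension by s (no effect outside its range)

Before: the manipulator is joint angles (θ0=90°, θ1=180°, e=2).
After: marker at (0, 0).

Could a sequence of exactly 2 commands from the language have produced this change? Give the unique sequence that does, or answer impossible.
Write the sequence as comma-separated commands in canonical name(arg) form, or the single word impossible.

extend(-1), extend(-1)

initial: joint angles (θ0=90°, θ1=180°, e=2)
1. extend(-1) → joint angles (θ0=90°, θ1=180°, e=1)
2. extend(-1) → joint angles (θ0=90°, θ1=180°, e=0)
all 49 alternatives checked — unique.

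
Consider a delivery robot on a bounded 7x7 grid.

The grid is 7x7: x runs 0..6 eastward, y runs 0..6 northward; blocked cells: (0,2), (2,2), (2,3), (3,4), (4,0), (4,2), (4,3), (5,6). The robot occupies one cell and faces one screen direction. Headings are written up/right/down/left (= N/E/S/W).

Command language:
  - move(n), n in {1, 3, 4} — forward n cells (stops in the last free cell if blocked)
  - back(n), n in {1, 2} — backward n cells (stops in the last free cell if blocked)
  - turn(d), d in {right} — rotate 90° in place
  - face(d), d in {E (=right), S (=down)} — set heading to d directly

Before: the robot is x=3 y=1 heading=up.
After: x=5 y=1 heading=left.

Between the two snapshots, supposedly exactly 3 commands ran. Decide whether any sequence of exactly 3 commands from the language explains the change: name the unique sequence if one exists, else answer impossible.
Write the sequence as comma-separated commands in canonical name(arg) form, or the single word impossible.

key: cell and facing (now W) both changed — the 3 commands mix motion and turning
initial: x=3 y=1 heading=up
1. face(S) → x=3 y=1 heading=down
2. turn(right) → x=3 y=1 heading=left
3. back(2) → x=5 y=1 heading=left
uniquely the one of 512 3-step routes that fits.

face(S), turn(right), back(2)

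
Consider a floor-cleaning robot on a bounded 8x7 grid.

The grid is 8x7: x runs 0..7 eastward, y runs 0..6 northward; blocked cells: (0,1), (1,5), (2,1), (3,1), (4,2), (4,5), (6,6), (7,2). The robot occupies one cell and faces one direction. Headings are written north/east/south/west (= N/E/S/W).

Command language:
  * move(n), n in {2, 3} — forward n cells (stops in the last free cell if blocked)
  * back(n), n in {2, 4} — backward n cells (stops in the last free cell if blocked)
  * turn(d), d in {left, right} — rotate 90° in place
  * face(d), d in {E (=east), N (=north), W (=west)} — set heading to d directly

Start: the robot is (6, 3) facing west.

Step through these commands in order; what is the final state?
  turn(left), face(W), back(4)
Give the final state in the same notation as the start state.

t0: (6, 3) facing west
t=1 turn(left) ⇒ (6, 3) facing south
t=2 face(W) ⇒ (6, 3) facing west
t=3 back(4) ⇒ (7, 3) facing west

(7, 3) facing west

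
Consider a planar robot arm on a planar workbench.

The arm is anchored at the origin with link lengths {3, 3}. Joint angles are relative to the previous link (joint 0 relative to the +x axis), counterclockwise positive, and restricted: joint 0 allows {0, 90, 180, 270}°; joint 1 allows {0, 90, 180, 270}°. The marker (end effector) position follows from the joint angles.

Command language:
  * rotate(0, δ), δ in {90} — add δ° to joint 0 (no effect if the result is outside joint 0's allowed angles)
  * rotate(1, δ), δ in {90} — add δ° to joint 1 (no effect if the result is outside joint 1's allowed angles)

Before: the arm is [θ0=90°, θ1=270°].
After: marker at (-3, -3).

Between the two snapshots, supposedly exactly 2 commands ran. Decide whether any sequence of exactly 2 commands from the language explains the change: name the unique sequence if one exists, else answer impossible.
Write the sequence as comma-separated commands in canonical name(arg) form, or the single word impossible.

start: [θ0=90°, θ1=270°]
step 1 (rotate(0, 90)): [θ0=180°, θ1=270°]
step 2 (rotate(0, 90)): [θ0=270°, θ1=270°]
uniquely the one of 4 2-step routes that fits.

rotate(0, 90), rotate(0, 90)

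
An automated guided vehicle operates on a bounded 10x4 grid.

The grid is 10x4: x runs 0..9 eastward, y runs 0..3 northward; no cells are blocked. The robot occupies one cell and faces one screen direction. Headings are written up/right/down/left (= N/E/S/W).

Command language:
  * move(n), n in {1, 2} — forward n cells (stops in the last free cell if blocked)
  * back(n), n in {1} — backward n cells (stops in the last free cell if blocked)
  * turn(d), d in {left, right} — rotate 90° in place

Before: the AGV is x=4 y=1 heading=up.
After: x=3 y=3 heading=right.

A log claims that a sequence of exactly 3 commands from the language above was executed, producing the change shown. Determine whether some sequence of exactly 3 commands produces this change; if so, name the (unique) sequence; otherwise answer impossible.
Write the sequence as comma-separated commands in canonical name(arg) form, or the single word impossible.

key: running back(1) before move(2) would end elsewhere — order is forced
start: x=4 y=1 heading=up
step 1 (move(2)): x=4 y=3 heading=up
step 2 (turn(right)): x=4 y=3 heading=right
step 3 (back(1)): x=3 y=3 heading=right
all 125 alternatives checked — unique.

move(2), turn(right), back(1)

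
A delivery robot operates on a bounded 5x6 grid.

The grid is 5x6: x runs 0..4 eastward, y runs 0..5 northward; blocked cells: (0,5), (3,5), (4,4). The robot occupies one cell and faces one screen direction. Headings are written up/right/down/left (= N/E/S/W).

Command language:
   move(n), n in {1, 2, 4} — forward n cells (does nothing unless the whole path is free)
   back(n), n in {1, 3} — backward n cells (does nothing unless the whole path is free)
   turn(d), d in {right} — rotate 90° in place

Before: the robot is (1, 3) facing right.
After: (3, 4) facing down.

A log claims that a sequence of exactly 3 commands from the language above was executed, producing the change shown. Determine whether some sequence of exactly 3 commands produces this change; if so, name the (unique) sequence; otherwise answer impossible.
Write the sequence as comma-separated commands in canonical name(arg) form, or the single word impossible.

move(2), turn(right), back(1)

key: position moved to (3,4) AND the heading swung to S — translation plus rotation needed
begin: (1, 3) facing right
t=1 move(2) ⇒ (3, 3) facing right
t=2 turn(right) ⇒ (3, 3) facing down
t=3 back(1) ⇒ (3, 4) facing down
no rival 3-sequence matches.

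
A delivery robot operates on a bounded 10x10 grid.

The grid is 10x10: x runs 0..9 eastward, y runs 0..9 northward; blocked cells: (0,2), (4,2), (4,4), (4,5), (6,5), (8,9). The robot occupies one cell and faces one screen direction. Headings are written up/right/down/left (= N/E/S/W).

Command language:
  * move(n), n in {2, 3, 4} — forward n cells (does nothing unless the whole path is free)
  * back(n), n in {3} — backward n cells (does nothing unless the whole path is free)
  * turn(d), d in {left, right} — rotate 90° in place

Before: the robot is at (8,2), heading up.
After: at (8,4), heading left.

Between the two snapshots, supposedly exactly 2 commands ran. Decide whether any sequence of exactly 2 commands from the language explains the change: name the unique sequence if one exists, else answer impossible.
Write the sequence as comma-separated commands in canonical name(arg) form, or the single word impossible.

key: order matters: swapping move(2) and turn(left) lands elsewhere
from: at (8,2), heading up
[1] after move(2): at (8,4), heading up
[2] after turn(left): at (8,4), heading left
all 36 alternatives checked — unique.

move(2), turn(left)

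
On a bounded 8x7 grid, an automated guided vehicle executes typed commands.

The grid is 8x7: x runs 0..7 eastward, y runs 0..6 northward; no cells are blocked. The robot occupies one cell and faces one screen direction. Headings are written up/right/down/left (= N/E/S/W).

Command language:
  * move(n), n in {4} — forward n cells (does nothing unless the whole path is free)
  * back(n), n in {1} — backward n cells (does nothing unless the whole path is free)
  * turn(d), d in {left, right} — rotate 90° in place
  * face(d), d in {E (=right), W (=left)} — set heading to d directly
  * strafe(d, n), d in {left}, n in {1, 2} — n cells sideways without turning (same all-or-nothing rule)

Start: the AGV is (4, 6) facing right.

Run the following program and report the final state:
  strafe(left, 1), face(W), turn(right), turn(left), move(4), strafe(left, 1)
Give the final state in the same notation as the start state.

(0, 5) facing left

start: (4, 6) facing right
step 1 (strafe(left, 1)): (4, 6) facing right
step 2 (face(W)): (4, 6) facing left
step 3 (turn(right)): (4, 6) facing up
step 4 (turn(left)): (4, 6) facing left
step 5 (move(4)): (0, 6) facing left
step 6 (strafe(left, 1)): (0, 5) facing left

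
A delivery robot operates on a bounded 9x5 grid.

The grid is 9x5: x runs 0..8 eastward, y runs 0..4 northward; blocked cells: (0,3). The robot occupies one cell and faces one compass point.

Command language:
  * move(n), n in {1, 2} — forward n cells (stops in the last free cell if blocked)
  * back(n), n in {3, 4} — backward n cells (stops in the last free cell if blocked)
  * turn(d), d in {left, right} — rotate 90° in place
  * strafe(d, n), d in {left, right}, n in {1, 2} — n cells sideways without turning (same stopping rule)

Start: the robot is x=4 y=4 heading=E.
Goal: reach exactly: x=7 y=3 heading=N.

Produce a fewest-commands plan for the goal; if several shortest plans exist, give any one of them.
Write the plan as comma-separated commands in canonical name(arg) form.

start: x=4 y=4 heading=E
step 1 (move(2)): x=6 y=4 heading=E
step 2 (move(1)): x=7 y=4 heading=E
step 3 (strafe(right, 1)): x=7 y=3 heading=E
step 4 (turn(left)): x=7 y=3 heading=N
shorter routes all fall short; 4 is best.

move(2), move(1), strafe(right, 1), turn(left)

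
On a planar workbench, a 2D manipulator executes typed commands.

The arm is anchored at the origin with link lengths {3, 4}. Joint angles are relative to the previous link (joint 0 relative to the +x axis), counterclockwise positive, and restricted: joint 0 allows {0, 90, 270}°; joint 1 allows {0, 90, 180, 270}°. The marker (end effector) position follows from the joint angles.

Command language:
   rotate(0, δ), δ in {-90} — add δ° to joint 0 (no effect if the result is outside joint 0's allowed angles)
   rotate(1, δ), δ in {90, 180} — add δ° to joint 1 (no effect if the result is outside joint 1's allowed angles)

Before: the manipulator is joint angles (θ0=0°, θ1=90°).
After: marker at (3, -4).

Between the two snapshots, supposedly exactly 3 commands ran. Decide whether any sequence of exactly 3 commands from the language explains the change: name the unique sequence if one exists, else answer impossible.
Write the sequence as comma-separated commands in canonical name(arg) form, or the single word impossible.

rotate(1, 180), rotate(1, 180), rotate(1, 180)

start: joint angles (θ0=0°, θ1=90°)
t=1 rotate(1, 180) ⇒ joint angles (θ0=0°, θ1=270°)
t=2 rotate(1, 180) ⇒ joint angles (θ0=0°, θ1=90°)
t=3 rotate(1, 180) ⇒ joint angles (θ0=0°, θ1=270°)
no rival 3-sequence matches.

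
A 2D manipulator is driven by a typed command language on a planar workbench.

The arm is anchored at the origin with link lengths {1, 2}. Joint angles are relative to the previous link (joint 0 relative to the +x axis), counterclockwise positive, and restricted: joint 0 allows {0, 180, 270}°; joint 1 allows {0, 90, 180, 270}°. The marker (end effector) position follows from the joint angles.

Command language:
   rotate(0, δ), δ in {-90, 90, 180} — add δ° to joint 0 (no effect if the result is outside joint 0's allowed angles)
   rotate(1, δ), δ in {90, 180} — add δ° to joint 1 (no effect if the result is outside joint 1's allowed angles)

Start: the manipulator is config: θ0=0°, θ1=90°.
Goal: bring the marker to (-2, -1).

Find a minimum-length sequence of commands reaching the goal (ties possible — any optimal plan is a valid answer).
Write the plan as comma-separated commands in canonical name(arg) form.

begin: config: θ0=0°, θ1=90°
t=1 rotate(0, -90) ⇒ config: θ0=270°, θ1=90°
t=2 rotate(1, 180) ⇒ config: θ0=270°, θ1=270°
minimal: 2 command(s), checked below 2.

rotate(0, -90), rotate(1, 180)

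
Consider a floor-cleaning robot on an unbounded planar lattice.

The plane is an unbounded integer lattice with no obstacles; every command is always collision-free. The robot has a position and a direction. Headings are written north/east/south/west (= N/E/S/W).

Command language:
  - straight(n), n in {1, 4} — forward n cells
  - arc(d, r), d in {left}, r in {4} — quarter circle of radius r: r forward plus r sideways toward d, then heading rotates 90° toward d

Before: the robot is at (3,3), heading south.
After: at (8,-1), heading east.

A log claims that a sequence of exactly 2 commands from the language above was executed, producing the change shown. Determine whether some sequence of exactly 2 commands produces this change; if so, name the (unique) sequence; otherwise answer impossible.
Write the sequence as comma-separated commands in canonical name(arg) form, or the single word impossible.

arc(left, 4), straight(1)

key: running straight(1) before arc(left, 4) would end elsewhere — order is forced
start: at (3,3), heading south
t=1 arc(left, 4) ⇒ at (7,-1), heading east
t=2 straight(1) ⇒ at (8,-1), heading east
uniquely the one of 9 2-step routes that fits.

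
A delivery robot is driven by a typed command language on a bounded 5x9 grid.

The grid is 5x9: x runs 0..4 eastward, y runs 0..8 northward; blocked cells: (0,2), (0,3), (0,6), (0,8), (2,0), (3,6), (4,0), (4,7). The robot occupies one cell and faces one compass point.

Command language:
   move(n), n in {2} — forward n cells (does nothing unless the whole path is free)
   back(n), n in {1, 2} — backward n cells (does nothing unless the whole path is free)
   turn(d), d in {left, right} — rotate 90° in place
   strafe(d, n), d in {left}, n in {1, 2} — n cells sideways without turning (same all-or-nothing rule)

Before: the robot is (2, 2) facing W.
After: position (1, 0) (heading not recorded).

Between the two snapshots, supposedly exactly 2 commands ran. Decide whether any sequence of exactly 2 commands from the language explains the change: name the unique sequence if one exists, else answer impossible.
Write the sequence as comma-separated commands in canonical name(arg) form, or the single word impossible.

impossible

no 2-step route produces this change.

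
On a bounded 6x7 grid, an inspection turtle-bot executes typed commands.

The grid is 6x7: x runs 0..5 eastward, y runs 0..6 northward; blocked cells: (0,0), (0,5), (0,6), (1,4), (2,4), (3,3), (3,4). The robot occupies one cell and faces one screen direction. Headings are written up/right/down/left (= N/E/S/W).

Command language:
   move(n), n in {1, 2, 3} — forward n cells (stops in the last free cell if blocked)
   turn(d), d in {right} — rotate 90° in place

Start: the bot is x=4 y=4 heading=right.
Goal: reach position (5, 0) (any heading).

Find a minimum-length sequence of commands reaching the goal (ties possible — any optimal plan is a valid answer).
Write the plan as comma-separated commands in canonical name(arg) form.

move(1), turn(right), move(1), move(3)

start: x=4 y=4 heading=right
t=1 move(1) ⇒ x=5 y=4 heading=right
t=2 turn(right) ⇒ x=5 y=4 heading=down
t=3 move(1) ⇒ x=5 y=3 heading=down
t=4 move(3) ⇒ x=5 y=0 heading=down
nothing shorter than 4 reaches the goal.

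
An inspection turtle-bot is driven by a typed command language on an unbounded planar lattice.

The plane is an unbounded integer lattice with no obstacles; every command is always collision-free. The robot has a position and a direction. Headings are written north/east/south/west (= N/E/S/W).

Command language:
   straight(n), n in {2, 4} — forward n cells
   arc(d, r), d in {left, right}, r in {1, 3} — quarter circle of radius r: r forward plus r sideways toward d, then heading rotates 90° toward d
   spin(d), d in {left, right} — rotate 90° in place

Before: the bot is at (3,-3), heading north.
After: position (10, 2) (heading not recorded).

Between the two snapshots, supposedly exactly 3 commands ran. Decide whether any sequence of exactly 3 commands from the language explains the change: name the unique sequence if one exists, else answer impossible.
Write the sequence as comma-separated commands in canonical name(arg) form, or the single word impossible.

key: running straight(4) before straight(2) would end elsewhere — order is forced
initial: at (3,-3), heading north
[1] after straight(2): at (3,-1), heading north
[2] after arc(right, 3): at (6,2), heading east
[3] after straight(4): at (10,2), heading east
no other 3-command option fits: unique.

straight(2), arc(right, 3), straight(4)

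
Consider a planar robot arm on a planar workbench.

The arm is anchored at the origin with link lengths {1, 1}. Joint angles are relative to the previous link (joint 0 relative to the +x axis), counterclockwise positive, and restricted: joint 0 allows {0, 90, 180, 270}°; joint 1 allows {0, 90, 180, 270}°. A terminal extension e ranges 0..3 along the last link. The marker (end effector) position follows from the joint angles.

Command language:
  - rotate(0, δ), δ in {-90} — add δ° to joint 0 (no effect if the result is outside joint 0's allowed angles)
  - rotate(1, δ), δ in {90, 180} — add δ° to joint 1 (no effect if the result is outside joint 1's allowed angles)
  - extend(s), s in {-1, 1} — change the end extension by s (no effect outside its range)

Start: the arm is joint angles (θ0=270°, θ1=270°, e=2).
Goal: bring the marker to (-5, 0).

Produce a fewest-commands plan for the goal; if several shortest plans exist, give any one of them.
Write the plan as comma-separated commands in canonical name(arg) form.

rotate(1, 90), rotate(0, -90), extend(1)

from: joint angles (θ0=270°, θ1=270°, e=2)
[1] after rotate(1, 90): joint angles (θ0=270°, θ1=0°, e=2)
[2] after rotate(0, -90): joint angles (θ0=180°, θ1=0°, e=2)
[3] after extend(1): joint angles (θ0=180°, θ1=0°, e=3)
nothing shorter than 3 reaches the goal.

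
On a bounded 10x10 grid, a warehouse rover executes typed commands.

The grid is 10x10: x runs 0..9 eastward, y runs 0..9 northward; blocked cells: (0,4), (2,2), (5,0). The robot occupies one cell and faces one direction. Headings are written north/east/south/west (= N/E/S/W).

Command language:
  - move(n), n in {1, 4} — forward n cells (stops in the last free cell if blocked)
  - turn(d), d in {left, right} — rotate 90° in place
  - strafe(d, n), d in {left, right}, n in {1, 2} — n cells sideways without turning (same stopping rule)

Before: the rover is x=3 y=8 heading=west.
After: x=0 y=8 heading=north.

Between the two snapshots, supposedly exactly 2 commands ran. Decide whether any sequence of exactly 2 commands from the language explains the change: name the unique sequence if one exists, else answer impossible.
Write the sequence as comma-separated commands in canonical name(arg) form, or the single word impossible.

key: move(4) runs into the grid edge before its full distance
start: x=3 y=8 heading=west
1. move(4) → x=0 y=8 heading=west
2. turn(right) → x=0 y=8 heading=north
all 64 alternatives checked — unique.

move(4), turn(right)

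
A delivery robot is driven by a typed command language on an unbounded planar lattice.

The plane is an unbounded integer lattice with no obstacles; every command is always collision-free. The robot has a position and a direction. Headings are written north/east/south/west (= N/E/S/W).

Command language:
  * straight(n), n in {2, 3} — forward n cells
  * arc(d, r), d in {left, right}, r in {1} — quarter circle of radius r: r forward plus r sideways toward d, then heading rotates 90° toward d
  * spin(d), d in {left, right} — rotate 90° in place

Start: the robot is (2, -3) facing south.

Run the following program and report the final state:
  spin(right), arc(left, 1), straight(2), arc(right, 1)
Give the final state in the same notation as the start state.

(0, -7) facing west

from: (2, -3) facing south
step 1 (spin(right)): (2, -3) facing west
step 2 (arc(left, 1)): (1, -4) facing south
step 3 (straight(2)): (1, -6) facing south
step 4 (arc(right, 1)): (0, -7) facing west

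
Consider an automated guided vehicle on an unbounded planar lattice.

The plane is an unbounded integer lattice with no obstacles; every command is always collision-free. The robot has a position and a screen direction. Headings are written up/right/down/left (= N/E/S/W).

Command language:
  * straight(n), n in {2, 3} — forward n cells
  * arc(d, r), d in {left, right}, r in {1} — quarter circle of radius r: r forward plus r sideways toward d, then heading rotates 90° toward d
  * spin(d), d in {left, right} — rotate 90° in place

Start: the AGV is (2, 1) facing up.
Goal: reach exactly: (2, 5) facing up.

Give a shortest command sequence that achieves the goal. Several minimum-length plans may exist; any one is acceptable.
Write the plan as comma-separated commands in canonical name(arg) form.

begin: (2, 1) facing up
step 1 (straight(2)): (2, 3) facing up
step 2 (straight(2)): (2, 5) facing up
no 1-step plan works, so 2 is optimal.

straight(2), straight(2)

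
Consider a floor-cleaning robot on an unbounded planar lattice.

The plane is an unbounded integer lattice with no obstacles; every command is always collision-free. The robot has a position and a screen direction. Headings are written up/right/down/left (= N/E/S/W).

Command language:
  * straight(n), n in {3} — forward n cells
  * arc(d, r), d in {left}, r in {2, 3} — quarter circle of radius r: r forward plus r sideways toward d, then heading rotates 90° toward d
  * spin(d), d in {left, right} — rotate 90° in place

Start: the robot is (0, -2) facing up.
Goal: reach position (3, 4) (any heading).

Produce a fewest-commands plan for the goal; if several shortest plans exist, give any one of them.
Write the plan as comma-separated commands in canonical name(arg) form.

spin(right), arc(left, 3), straight(3)

start: (0, -2) facing up
1. spin(right) → (0, -2) facing right
2. arc(left, 3) → (3, 1) facing up
3. straight(3) → (3, 4) facing up
minimal: 3 command(s), checked below 3.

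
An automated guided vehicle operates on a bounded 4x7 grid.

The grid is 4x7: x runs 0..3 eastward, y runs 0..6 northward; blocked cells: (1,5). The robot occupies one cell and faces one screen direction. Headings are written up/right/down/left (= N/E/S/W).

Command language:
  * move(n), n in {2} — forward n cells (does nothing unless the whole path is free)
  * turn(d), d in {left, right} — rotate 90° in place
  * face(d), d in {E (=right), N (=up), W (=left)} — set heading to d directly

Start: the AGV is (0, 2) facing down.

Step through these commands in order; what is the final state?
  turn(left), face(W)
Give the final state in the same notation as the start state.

(0, 2) facing left

initial: (0, 2) facing down
step 1 (turn(left)): (0, 2) facing right
step 2 (face(W)): (0, 2) facing left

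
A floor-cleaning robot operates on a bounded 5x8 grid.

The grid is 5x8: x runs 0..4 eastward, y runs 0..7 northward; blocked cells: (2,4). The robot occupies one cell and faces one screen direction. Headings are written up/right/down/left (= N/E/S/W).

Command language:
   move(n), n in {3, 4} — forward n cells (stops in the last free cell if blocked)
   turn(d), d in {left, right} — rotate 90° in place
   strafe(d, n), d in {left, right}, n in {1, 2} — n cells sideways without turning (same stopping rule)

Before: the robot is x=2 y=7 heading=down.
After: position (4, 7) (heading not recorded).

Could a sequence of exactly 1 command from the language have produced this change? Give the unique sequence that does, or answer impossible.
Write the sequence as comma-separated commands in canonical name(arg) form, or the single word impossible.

from: x=2 y=7 heading=down
[1] after strafe(left, 2): x=4 y=7 heading=down
all 8 alternatives checked — unique.

strafe(left, 2)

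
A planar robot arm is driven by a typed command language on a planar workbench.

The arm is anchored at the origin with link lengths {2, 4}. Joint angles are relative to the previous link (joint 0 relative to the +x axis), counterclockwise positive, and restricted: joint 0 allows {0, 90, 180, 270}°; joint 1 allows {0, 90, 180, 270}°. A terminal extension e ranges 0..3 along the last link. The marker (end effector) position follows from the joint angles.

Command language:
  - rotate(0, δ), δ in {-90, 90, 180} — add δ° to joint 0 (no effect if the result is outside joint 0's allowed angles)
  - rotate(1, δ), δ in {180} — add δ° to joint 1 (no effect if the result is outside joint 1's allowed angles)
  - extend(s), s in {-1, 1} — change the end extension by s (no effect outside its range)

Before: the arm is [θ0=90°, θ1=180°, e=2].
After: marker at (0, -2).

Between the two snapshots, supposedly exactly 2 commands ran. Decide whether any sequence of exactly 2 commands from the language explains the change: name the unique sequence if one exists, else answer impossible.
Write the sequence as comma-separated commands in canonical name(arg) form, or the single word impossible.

t0: [θ0=90°, θ1=180°, e=2]
[1] after extend(-1): [θ0=90°, θ1=180°, e=1]
[2] after extend(-1): [θ0=90°, θ1=180°, e=0]
uniquely the one of 36 2-step routes that fits.

extend(-1), extend(-1)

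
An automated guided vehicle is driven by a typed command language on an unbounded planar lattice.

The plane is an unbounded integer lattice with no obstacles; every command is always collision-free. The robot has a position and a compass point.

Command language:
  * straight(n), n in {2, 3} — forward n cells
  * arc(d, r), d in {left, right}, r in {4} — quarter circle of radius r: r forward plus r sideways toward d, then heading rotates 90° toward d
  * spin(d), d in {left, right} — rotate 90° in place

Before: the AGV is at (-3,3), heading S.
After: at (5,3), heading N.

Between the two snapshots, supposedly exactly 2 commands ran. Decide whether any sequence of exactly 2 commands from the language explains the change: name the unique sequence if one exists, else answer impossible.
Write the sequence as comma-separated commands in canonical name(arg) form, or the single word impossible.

key: position moved to (5,3) AND the heading swung to N — translation plus rotation needed
start: at (-3,3), heading S
step 1 (arc(left, 4)): at (1,-1), heading E
step 2 (arc(left, 4)): at (5,3), heading N
uniquely the one of 36 2-step routes that fits.

arc(left, 4), arc(left, 4)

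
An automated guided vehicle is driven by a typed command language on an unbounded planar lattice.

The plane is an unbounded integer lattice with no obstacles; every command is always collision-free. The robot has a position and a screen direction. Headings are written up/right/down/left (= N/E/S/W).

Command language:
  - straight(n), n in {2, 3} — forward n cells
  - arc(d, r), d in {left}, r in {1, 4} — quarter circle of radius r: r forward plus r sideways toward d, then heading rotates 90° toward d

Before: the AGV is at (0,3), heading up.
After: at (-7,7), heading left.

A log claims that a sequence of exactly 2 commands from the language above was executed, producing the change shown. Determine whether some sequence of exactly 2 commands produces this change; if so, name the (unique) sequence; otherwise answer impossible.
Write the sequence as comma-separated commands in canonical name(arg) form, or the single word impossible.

arc(left, 4), straight(3)

key: position moved to (-7,7) AND the heading swung to W — translation plus rotation needed
begin: at (0,3), heading up
[1] after arc(left, 4): at (-4,7), heading left
[2] after straight(3): at (-7,7), heading left
no rival 2-sequence matches.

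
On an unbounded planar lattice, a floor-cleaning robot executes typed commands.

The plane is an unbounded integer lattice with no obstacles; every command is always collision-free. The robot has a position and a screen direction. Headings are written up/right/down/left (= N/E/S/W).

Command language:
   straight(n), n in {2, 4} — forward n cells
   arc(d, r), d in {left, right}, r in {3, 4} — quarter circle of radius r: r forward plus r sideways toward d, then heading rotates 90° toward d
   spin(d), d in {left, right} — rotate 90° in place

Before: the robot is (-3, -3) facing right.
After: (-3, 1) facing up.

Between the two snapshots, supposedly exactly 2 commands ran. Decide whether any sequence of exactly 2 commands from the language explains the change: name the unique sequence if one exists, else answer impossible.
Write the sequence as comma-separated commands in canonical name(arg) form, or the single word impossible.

spin(left), straight(4)

key: position moved to (-3,1) AND the heading swung to N — translation plus rotation needed
begin: (-3, -3) facing right
t=1 spin(left) ⇒ (-3, -3) facing up
t=2 straight(4) ⇒ (-3, 1) facing up
all 64 alternatives checked — unique.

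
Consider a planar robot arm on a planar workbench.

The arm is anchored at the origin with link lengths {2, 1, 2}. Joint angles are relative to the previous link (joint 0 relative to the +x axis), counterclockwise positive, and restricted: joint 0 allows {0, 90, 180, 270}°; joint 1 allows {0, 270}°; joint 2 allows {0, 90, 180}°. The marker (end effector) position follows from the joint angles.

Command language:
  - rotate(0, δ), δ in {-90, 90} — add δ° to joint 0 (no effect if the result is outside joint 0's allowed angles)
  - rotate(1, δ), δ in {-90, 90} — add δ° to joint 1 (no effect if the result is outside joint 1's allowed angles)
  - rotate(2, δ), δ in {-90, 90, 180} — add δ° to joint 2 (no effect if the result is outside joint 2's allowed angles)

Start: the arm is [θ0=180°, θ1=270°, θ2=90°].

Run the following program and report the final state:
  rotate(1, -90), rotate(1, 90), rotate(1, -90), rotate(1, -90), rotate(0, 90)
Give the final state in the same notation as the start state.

t0: [θ0=180°, θ1=270°, θ2=90°]
step 1 (rotate(1, -90)): [θ0=180°, θ1=270°, θ2=90°]
step 2 (rotate(1, 90)): [θ0=180°, θ1=0°, θ2=90°]
step 3 (rotate(1, -90)): [θ0=180°, θ1=270°, θ2=90°]
step 4 (rotate(1, -90)): [θ0=180°, θ1=270°, θ2=90°]
step 5 (rotate(0, 90)): [θ0=270°, θ1=270°, θ2=90°]

[θ0=270°, θ1=270°, θ2=90°]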